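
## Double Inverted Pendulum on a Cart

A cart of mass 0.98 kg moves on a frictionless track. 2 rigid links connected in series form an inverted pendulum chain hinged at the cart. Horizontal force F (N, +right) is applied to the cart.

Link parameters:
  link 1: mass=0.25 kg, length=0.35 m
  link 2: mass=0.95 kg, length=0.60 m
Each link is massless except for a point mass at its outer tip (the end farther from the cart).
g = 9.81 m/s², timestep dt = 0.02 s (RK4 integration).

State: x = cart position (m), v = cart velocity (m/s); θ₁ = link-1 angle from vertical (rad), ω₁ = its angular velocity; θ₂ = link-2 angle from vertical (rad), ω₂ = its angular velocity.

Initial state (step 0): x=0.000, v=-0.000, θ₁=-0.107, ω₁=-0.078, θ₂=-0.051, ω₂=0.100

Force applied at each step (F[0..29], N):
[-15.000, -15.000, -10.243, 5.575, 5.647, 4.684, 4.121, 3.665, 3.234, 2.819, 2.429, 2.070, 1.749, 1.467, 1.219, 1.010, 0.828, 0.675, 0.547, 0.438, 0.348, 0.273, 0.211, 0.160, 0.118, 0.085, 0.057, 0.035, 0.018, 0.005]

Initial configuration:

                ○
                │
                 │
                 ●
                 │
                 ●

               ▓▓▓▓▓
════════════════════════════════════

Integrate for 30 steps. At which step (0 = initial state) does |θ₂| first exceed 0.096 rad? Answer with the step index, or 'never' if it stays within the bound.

Answer: never

Derivation:
apply F[0]=-15.000 → step 1: x=-0.003, v=-0.278, θ₁=-0.103, ω₁=0.517, θ₂=-0.048, ω₂=0.199
apply F[1]=-15.000 → step 2: x=-0.011, v=-0.559, θ₁=-0.086, ω₁=1.147, θ₂=-0.043, ω₂=0.285
apply F[2]=-10.243 → step 3: x=-0.024, v=-0.750, θ₁=-0.059, ω₁=1.582, θ₂=-0.037, ω₂=0.336
apply F[3]=+5.575 → step 4: x=-0.038, v=-0.627, θ₁=-0.031, ω₁=1.184, θ₂=-0.030, ω₂=0.352
apply F[4]=+5.647 → step 5: x=-0.049, v=-0.507, θ₁=-0.011, ω₁=0.841, θ₂=-0.023, ω₂=0.343
apply F[5]=+4.684 → step 6: x=-0.058, v=-0.410, θ₁=0.003, ω₁=0.597, θ₂=-0.016, ω₂=0.319
apply F[6]=+4.121 → step 7: x=-0.066, v=-0.328, θ₁=0.013, ω₁=0.412, θ₂=-0.010, ω₂=0.285
apply F[7]=+3.665 → step 8: x=-0.072, v=-0.258, θ₁=0.020, ω₁=0.271, θ₂=-0.005, ω₂=0.247
apply F[8]=+3.234 → step 9: x=-0.076, v=-0.197, θ₁=0.024, ω₁=0.164, θ₂=-0.000, ω₂=0.208
apply F[9]=+2.819 → step 10: x=-0.080, v=-0.146, θ₁=0.027, ω₁=0.083, θ₂=0.003, ω₂=0.170
apply F[10]=+2.429 → step 11: x=-0.082, v=-0.103, θ₁=0.028, ω₁=0.023, θ₂=0.006, ω₂=0.135
apply F[11]=+2.070 → step 12: x=-0.084, v=-0.067, θ₁=0.028, ω₁=-0.020, θ₂=0.009, ω₂=0.103
apply F[12]=+1.749 → step 13: x=-0.085, v=-0.038, θ₁=0.027, ω₁=-0.049, θ₂=0.011, ω₂=0.076
apply F[13]=+1.467 → step 14: x=-0.085, v=-0.015, θ₁=0.026, ω₁=-0.069, θ₂=0.012, ω₂=0.051
apply F[14]=+1.219 → step 15: x=-0.086, v=0.004, θ₁=0.025, ω₁=-0.081, θ₂=0.013, ω₂=0.031
apply F[15]=+1.010 → step 16: x=-0.085, v=0.019, θ₁=0.023, ω₁=-0.087, θ₂=0.013, ω₂=0.014
apply F[16]=+0.828 → step 17: x=-0.085, v=0.031, θ₁=0.021, ω₁=-0.089, θ₂=0.013, ω₂=0.001
apply F[17]=+0.675 → step 18: x=-0.084, v=0.040, θ₁=0.019, ω₁=-0.089, θ₂=0.013, ω₂=-0.010
apply F[18]=+0.547 → step 19: x=-0.083, v=0.046, θ₁=0.018, ω₁=-0.086, θ₂=0.013, ω₂=-0.019
apply F[19]=+0.438 → step 20: x=-0.082, v=0.051, θ₁=0.016, ω₁=-0.082, θ₂=0.012, ω₂=-0.025
apply F[20]=+0.348 → step 21: x=-0.081, v=0.055, θ₁=0.014, ω₁=-0.077, θ₂=0.012, ω₂=-0.030
apply F[21]=+0.273 → step 22: x=-0.080, v=0.057, θ₁=0.013, ω₁=-0.072, θ₂=0.011, ω₂=-0.033
apply F[22]=+0.211 → step 23: x=-0.079, v=0.058, θ₁=0.012, ω₁=-0.066, θ₂=0.011, ω₂=-0.035
apply F[23]=+0.160 → step 24: x=-0.078, v=0.059, θ₁=0.010, ω₁=-0.061, θ₂=0.010, ω₂=-0.036
apply F[24]=+0.118 → step 25: x=-0.077, v=0.059, θ₁=0.009, ω₁=-0.056, θ₂=0.009, ω₂=-0.036
apply F[25]=+0.085 → step 26: x=-0.075, v=0.059, θ₁=0.008, ω₁=-0.050, θ₂=0.008, ω₂=-0.036
apply F[26]=+0.057 → step 27: x=-0.074, v=0.058, θ₁=0.007, ω₁=-0.046, θ₂=0.008, ω₂=-0.035
apply F[27]=+0.035 → step 28: x=-0.073, v=0.057, θ₁=0.006, ω₁=-0.041, θ₂=0.007, ω₂=-0.033
apply F[28]=+0.018 → step 29: x=-0.072, v=0.056, θ₁=0.005, ω₁=-0.037, θ₂=0.006, ω₂=-0.032
apply F[29]=+0.005 → step 30: x=-0.071, v=0.055, θ₁=0.005, ω₁=-0.033, θ₂=0.006, ω₂=-0.030
max |θ₂| = 0.051 ≤ 0.096 over all 31 states.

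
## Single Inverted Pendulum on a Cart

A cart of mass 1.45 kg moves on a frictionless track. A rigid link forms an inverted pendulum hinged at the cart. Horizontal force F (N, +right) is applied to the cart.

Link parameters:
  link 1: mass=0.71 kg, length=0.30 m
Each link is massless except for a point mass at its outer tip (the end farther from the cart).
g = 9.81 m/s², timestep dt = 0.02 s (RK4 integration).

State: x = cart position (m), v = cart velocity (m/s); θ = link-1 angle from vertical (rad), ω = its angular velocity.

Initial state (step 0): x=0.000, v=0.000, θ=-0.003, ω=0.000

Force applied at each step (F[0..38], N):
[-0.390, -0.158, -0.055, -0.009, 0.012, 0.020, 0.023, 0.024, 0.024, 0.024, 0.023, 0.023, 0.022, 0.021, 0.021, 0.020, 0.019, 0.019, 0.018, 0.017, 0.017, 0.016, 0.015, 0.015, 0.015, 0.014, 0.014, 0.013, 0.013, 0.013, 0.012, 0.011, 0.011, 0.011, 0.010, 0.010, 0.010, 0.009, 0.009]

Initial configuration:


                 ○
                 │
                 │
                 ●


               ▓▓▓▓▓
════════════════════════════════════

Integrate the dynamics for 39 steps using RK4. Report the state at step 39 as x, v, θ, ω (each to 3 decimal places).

Answer: x=-0.003, v=-0.000, θ=0.000, ω=-0.001

Derivation:
apply F[0]=-0.390 → step 1: x=-0.000, v=-0.005, θ=-0.003, ω=0.015
apply F[1]=-0.158 → step 2: x=-0.000, v=-0.007, θ=-0.003, ω=0.020
apply F[2]=-0.055 → step 3: x=-0.000, v=-0.008, θ=-0.002, ω=0.020
apply F[3]=-0.009 → step 4: x=-0.000, v=-0.007, θ=-0.002, ω=0.019
apply F[4]=+0.012 → step 5: x=-0.001, v=-0.007, θ=-0.001, ω=0.016
apply F[5]=+0.020 → step 6: x=-0.001, v=-0.007, θ=-0.001, ω=0.014
apply F[6]=+0.023 → step 7: x=-0.001, v=-0.006, θ=-0.001, ω=0.012
apply F[7]=+0.024 → step 8: x=-0.001, v=-0.006, θ=-0.001, ω=0.011
apply F[8]=+0.024 → step 9: x=-0.001, v=-0.006, θ=-0.000, ω=0.009
apply F[9]=+0.024 → step 10: x=-0.001, v=-0.005, θ=-0.000, ω=0.008
apply F[10]=+0.023 → step 11: x=-0.001, v=-0.005, θ=-0.000, ω=0.007
apply F[11]=+0.023 → step 12: x=-0.001, v=-0.005, θ=0.000, ω=0.005
apply F[12]=+0.022 → step 13: x=-0.002, v=-0.004, θ=0.000, ω=0.005
apply F[13]=+0.021 → step 14: x=-0.002, v=-0.004, θ=0.000, ω=0.004
apply F[14]=+0.021 → step 15: x=-0.002, v=-0.004, θ=0.000, ω=0.003
apply F[15]=+0.020 → step 16: x=-0.002, v=-0.004, θ=0.000, ω=0.003
apply F[16]=+0.019 → step 17: x=-0.002, v=-0.003, θ=0.000, ω=0.002
apply F[17]=+0.019 → step 18: x=-0.002, v=-0.003, θ=0.000, ω=0.002
apply F[18]=+0.018 → step 19: x=-0.002, v=-0.003, θ=0.000, ω=0.001
apply F[19]=+0.017 → step 20: x=-0.002, v=-0.003, θ=0.001, ω=0.001
apply F[20]=+0.017 → step 21: x=-0.002, v=-0.003, θ=0.001, ω=0.001
apply F[21]=+0.016 → step 22: x=-0.002, v=-0.002, θ=0.001, ω=0.000
apply F[22]=+0.015 → step 23: x=-0.002, v=-0.002, θ=0.001, ω=0.000
apply F[23]=+0.015 → step 24: x=-0.002, v=-0.002, θ=0.001, ω=0.000
apply F[24]=+0.015 → step 25: x=-0.002, v=-0.002, θ=0.001, ω=-0.000
apply F[25]=+0.014 → step 26: x=-0.002, v=-0.002, θ=0.001, ω=-0.000
apply F[26]=+0.014 → step 27: x=-0.002, v=-0.002, θ=0.001, ω=-0.000
apply F[27]=+0.013 → step 28: x=-0.002, v=-0.001, θ=0.001, ω=-0.000
apply F[28]=+0.013 → step 29: x=-0.002, v=-0.001, θ=0.001, ω=-0.000
apply F[29]=+0.013 → step 30: x=-0.002, v=-0.001, θ=0.001, ω=-0.000
apply F[30]=+0.012 → step 31: x=-0.002, v=-0.001, θ=0.001, ω=-0.001
apply F[31]=+0.011 → step 32: x=-0.002, v=-0.001, θ=0.000, ω=-0.001
apply F[32]=+0.011 → step 33: x=-0.002, v=-0.001, θ=0.000, ω=-0.001
apply F[33]=+0.011 → step 34: x=-0.002, v=-0.001, θ=0.000, ω=-0.001
apply F[34]=+0.010 → step 35: x=-0.002, v=-0.001, θ=0.000, ω=-0.001
apply F[35]=+0.010 → step 36: x=-0.002, v=-0.001, θ=0.000, ω=-0.001
apply F[36]=+0.010 → step 37: x=-0.003, v=-0.001, θ=0.000, ω=-0.001
apply F[37]=+0.009 → step 38: x=-0.003, v=-0.000, θ=0.000, ω=-0.001
apply F[38]=+0.009 → step 39: x=-0.003, v=-0.000, θ=0.000, ω=-0.001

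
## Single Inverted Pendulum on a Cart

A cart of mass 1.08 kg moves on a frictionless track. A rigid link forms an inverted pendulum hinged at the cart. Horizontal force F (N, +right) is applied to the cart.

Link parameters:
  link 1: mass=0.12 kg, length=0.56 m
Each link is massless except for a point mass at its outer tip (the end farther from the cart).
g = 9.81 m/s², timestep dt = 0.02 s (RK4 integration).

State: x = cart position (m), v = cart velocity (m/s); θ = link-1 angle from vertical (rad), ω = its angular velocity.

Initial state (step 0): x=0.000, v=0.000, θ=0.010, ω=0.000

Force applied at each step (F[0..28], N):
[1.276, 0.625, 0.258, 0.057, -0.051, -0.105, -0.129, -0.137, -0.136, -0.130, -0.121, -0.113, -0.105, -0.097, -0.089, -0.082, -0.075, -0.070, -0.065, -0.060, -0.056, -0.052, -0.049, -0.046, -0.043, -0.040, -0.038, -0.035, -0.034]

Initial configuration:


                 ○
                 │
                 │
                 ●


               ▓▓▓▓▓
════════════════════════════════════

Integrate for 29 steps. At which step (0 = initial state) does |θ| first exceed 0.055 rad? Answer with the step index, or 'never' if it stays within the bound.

Answer: never

Derivation:
apply F[0]=+1.276 → step 1: x=0.000, v=0.023, θ=0.010, ω=-0.038
apply F[1]=+0.625 → step 2: x=0.001, v=0.035, θ=0.009, ω=-0.055
apply F[2]=+0.258 → step 3: x=0.002, v=0.039, θ=0.008, ω=-0.061
apply F[3]=+0.057 → step 4: x=0.002, v=0.040, θ=0.006, ω=-0.060
apply F[4]=-0.051 → step 5: x=0.003, v=0.039, θ=0.005, ω=-0.056
apply F[5]=-0.105 → step 6: x=0.004, v=0.037, θ=0.004, ω=-0.051
apply F[6]=-0.129 → step 7: x=0.005, v=0.035, θ=0.003, ω=-0.045
apply F[7]=-0.137 → step 8: x=0.005, v=0.032, θ=0.002, ω=-0.040
apply F[8]=-0.136 → step 9: x=0.006, v=0.030, θ=0.002, ω=-0.034
apply F[9]=-0.130 → step 10: x=0.006, v=0.027, θ=0.001, ω=-0.030
apply F[10]=-0.121 → step 11: x=0.007, v=0.025, θ=0.000, ω=-0.025
apply F[11]=-0.113 → step 12: x=0.007, v=0.023, θ=-0.000, ω=-0.022
apply F[12]=-0.105 → step 13: x=0.008, v=0.021, θ=-0.001, ω=-0.018
apply F[13]=-0.097 → step 14: x=0.008, v=0.019, θ=-0.001, ω=-0.015
apply F[14]=-0.089 → step 15: x=0.009, v=0.017, θ=-0.001, ω=-0.013
apply F[15]=-0.082 → step 16: x=0.009, v=0.016, θ=-0.001, ω=-0.011
apply F[16]=-0.075 → step 17: x=0.009, v=0.015, θ=-0.002, ω=-0.009
apply F[17]=-0.070 → step 18: x=0.010, v=0.013, θ=-0.002, ω=-0.007
apply F[18]=-0.065 → step 19: x=0.010, v=0.012, θ=-0.002, ω=-0.005
apply F[19]=-0.060 → step 20: x=0.010, v=0.011, θ=-0.002, ω=-0.004
apply F[20]=-0.056 → step 21: x=0.010, v=0.010, θ=-0.002, ω=-0.003
apply F[21]=-0.052 → step 22: x=0.010, v=0.009, θ=-0.002, ω=-0.002
apply F[22]=-0.049 → step 23: x=0.011, v=0.008, θ=-0.002, ω=-0.001
apply F[23]=-0.046 → step 24: x=0.011, v=0.008, θ=-0.002, ω=-0.001
apply F[24]=-0.043 → step 25: x=0.011, v=0.007, θ=-0.002, ω=-0.000
apply F[25]=-0.040 → step 26: x=0.011, v=0.006, θ=-0.002, ω=0.000
apply F[26]=-0.038 → step 27: x=0.011, v=0.005, θ=-0.002, ω=0.001
apply F[27]=-0.035 → step 28: x=0.011, v=0.005, θ=-0.002, ω=0.001
apply F[28]=-0.034 → step 29: x=0.011, v=0.004, θ=-0.002, ω=0.001
max |θ| = 0.010 ≤ 0.055 over all 30 states.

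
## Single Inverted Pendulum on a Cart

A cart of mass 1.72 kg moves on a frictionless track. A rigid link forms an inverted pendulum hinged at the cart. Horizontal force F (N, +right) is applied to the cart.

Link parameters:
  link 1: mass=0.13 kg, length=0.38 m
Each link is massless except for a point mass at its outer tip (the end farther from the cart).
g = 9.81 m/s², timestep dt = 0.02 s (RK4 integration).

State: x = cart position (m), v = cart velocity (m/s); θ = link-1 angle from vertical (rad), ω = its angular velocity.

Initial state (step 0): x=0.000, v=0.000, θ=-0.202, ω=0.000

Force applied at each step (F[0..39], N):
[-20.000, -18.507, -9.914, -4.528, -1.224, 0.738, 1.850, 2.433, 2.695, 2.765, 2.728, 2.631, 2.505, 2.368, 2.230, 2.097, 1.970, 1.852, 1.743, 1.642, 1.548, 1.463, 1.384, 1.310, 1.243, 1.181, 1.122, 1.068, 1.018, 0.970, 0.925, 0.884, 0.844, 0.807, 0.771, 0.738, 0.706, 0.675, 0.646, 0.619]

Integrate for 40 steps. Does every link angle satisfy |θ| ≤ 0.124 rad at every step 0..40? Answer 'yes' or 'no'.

Answer: no

Derivation:
apply F[0]=-20.000 → step 1: x=-0.002, v=-0.229, θ=-0.197, ω=0.488
apply F[1]=-18.507 → step 2: x=-0.009, v=-0.441, θ=-0.183, ω=0.937
apply F[2]=-9.914 → step 3: x=-0.019, v=-0.554, θ=-0.162, ω=1.141
apply F[3]=-4.528 → step 4: x=-0.031, v=-0.604, θ=-0.139, ω=1.194
apply F[4]=-1.224 → step 5: x=-0.043, v=-0.616, θ=-0.115, ω=1.162
apply F[5]=+0.738 → step 6: x=-0.055, v=-0.606, θ=-0.093, ω=1.082
apply F[6]=+1.850 → step 7: x=-0.067, v=-0.584, θ=-0.072, ω=0.980
apply F[7]=+2.433 → step 8: x=-0.078, v=-0.555, θ=-0.054, ω=0.871
apply F[8]=+2.695 → step 9: x=-0.089, v=-0.523, θ=-0.037, ω=0.763
apply F[9]=+2.765 → step 10: x=-0.099, v=-0.490, θ=-0.023, ω=0.662
apply F[10]=+2.728 → step 11: x=-0.109, v=-0.458, θ=-0.011, ω=0.569
apply F[11]=+2.631 → step 12: x=-0.117, v=-0.427, θ=-0.000, ω=0.486
apply F[12]=+2.505 → step 13: x=-0.126, v=-0.398, θ=0.009, ω=0.411
apply F[13]=+2.368 → step 14: x=-0.133, v=-0.371, θ=0.016, ω=0.346
apply F[14]=+2.230 → step 15: x=-0.141, v=-0.345, θ=0.023, ω=0.288
apply F[15]=+2.097 → step 16: x=-0.147, v=-0.321, θ=0.028, ω=0.238
apply F[16]=+1.970 → step 17: x=-0.153, v=-0.299, θ=0.032, ω=0.195
apply F[17]=+1.852 → step 18: x=-0.159, v=-0.278, θ=0.036, ω=0.157
apply F[18]=+1.743 → step 19: x=-0.165, v=-0.258, θ=0.038, ω=0.124
apply F[19]=+1.642 → step 20: x=-0.170, v=-0.240, θ=0.041, ω=0.096
apply F[20]=+1.548 → step 21: x=-0.174, v=-0.222, θ=0.042, ω=0.072
apply F[21]=+1.463 → step 22: x=-0.178, v=-0.206, θ=0.044, ω=0.051
apply F[22]=+1.384 → step 23: x=-0.182, v=-0.190, θ=0.044, ω=0.033
apply F[23]=+1.310 → step 24: x=-0.186, v=-0.176, θ=0.045, ω=0.018
apply F[24]=+1.243 → step 25: x=-0.189, v=-0.162, θ=0.045, ω=0.005
apply F[25]=+1.181 → step 26: x=-0.193, v=-0.149, θ=0.045, ω=-0.007
apply F[26]=+1.122 → step 27: x=-0.195, v=-0.137, θ=0.045, ω=-0.016
apply F[27]=+1.068 → step 28: x=-0.198, v=-0.125, θ=0.044, ω=-0.024
apply F[28]=+1.018 → step 29: x=-0.200, v=-0.114, θ=0.044, ω=-0.030
apply F[29]=+0.970 → step 30: x=-0.203, v=-0.103, θ=0.043, ω=-0.036
apply F[30]=+0.925 → step 31: x=-0.205, v=-0.093, θ=0.042, ω=-0.040
apply F[31]=+0.884 → step 32: x=-0.206, v=-0.083, θ=0.042, ω=-0.044
apply F[32]=+0.844 → step 33: x=-0.208, v=-0.074, θ=0.041, ω=-0.047
apply F[33]=+0.807 → step 34: x=-0.209, v=-0.065, θ=0.040, ω=-0.049
apply F[34]=+0.771 → step 35: x=-0.210, v=-0.057, θ=0.039, ω=-0.051
apply F[35]=+0.738 → step 36: x=-0.212, v=-0.049, θ=0.038, ω=-0.052
apply F[36]=+0.706 → step 37: x=-0.212, v=-0.041, θ=0.037, ω=-0.053
apply F[37]=+0.675 → step 38: x=-0.213, v=-0.034, θ=0.036, ω=-0.054
apply F[38]=+0.646 → step 39: x=-0.214, v=-0.027, θ=0.035, ω=-0.054
apply F[39]=+0.619 → step 40: x=-0.214, v=-0.020, θ=0.033, ω=-0.054
Max |angle| over trajectory = 0.202 rad; bound = 0.124 → exceeded.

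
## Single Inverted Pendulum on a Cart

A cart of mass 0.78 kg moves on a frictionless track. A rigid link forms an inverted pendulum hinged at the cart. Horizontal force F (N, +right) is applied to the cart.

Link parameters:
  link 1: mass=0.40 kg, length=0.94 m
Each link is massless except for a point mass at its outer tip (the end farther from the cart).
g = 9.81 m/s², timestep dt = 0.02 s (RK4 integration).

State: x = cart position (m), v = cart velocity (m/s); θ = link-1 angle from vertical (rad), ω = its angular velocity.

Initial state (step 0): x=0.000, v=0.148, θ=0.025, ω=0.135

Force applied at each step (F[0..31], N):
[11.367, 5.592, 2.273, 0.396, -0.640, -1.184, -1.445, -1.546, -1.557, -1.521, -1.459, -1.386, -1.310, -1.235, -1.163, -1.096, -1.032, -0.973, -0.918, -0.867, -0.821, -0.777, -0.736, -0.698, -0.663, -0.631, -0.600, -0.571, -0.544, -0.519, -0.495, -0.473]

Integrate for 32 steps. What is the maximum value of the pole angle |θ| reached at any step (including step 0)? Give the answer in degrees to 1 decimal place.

Answer: 2.5°

Derivation:
apply F[0]=+11.367 → step 1: x=0.006, v=0.437, θ=0.025, ω=-0.167
apply F[1]=+5.592 → step 2: x=0.016, v=0.578, θ=0.020, ω=-0.312
apply F[2]=+2.273 → step 3: x=0.028, v=0.635, θ=0.013, ω=-0.369
apply F[3]=+0.396 → step 4: x=0.041, v=0.644, θ=0.006, ω=-0.377
apply F[4]=-0.640 → step 5: x=0.054, v=0.627, θ=-0.002, ω=-0.359
apply F[5]=-1.184 → step 6: x=0.066, v=0.597, θ=-0.009, ω=-0.328
apply F[6]=-1.445 → step 7: x=0.077, v=0.561, θ=-0.015, ω=-0.292
apply F[7]=-1.546 → step 8: x=0.088, v=0.524, θ=-0.020, ω=-0.256
apply F[8]=-1.557 → step 9: x=0.098, v=0.486, θ=-0.025, ω=-0.221
apply F[9]=-1.521 → step 10: x=0.108, v=0.450, θ=-0.029, ω=-0.188
apply F[10]=-1.459 → step 11: x=0.116, v=0.415, θ=-0.033, ω=-0.158
apply F[11]=-1.386 → step 12: x=0.124, v=0.383, θ=-0.035, ω=-0.131
apply F[12]=-1.310 → step 13: x=0.132, v=0.353, θ=-0.038, ω=-0.106
apply F[13]=-1.235 → step 14: x=0.139, v=0.326, θ=-0.040, ω=-0.085
apply F[14]=-1.163 → step 15: x=0.145, v=0.300, θ=-0.041, ω=-0.066
apply F[15]=-1.096 → step 16: x=0.151, v=0.276, θ=-0.042, ω=-0.049
apply F[16]=-1.032 → step 17: x=0.156, v=0.254, θ=-0.043, ω=-0.035
apply F[17]=-0.973 → step 18: x=0.161, v=0.233, θ=-0.044, ω=-0.022
apply F[18]=-0.918 → step 19: x=0.165, v=0.214, θ=-0.044, ω=-0.011
apply F[19]=-0.867 → step 20: x=0.169, v=0.196, θ=-0.044, ω=-0.001
apply F[20]=-0.821 → step 21: x=0.173, v=0.180, θ=-0.044, ω=0.007
apply F[21]=-0.777 → step 22: x=0.176, v=0.164, θ=-0.044, ω=0.014
apply F[22]=-0.736 → step 23: x=0.180, v=0.150, θ=-0.044, ω=0.021
apply F[23]=-0.698 → step 24: x=0.183, v=0.136, θ=-0.043, ω=0.026
apply F[24]=-0.663 → step 25: x=0.185, v=0.124, θ=-0.043, ω=0.030
apply F[25]=-0.631 → step 26: x=0.187, v=0.112, θ=-0.042, ω=0.034
apply F[26]=-0.600 → step 27: x=0.190, v=0.101, θ=-0.041, ω=0.037
apply F[27]=-0.571 → step 28: x=0.191, v=0.090, θ=-0.040, ω=0.040
apply F[28]=-0.544 → step 29: x=0.193, v=0.080, θ=-0.040, ω=0.042
apply F[29]=-0.519 → step 30: x=0.195, v=0.071, θ=-0.039, ω=0.044
apply F[30]=-0.495 → step 31: x=0.196, v=0.062, θ=-0.038, ω=0.045
apply F[31]=-0.473 → step 32: x=0.197, v=0.054, θ=-0.037, ω=0.046
Max |angle| over trajectory = 0.044 rad = 2.5°.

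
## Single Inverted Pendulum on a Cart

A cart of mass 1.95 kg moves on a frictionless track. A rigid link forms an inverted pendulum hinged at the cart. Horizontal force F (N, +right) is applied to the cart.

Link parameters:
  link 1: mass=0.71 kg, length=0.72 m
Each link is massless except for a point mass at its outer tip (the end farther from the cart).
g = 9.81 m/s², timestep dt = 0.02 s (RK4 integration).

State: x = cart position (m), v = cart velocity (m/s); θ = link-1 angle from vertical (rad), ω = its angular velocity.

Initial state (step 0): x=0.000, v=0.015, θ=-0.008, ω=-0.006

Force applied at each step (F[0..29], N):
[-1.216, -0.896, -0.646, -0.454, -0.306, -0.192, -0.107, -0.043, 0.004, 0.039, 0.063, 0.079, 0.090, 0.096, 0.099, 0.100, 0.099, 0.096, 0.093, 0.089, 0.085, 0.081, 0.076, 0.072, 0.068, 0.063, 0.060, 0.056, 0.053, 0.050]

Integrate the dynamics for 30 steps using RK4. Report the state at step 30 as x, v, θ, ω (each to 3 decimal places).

Answer: x=-0.007, v=-0.003, θ=0.001, ω=0.001

Derivation:
apply F[0]=-1.216 → step 1: x=0.000, v=0.003, θ=-0.008, ω=0.008
apply F[1]=-0.896 → step 2: x=0.000, v=-0.006, θ=-0.008, ω=0.018
apply F[2]=-0.646 → step 3: x=-0.000, v=-0.012, θ=-0.007, ω=0.025
apply F[3]=-0.454 → step 4: x=-0.000, v=-0.016, θ=-0.007, ω=0.028
apply F[4]=-0.306 → step 5: x=-0.001, v=-0.018, θ=-0.006, ω=0.030
apply F[5]=-0.192 → step 6: x=-0.001, v=-0.020, θ=-0.006, ω=0.031
apply F[6]=-0.107 → step 7: x=-0.001, v=-0.021, θ=-0.005, ω=0.031
apply F[7]=-0.043 → step 8: x=-0.002, v=-0.021, θ=-0.004, ω=0.029
apply F[8]=+0.004 → step 9: x=-0.002, v=-0.021, θ=-0.004, ω=0.028
apply F[9]=+0.039 → step 10: x=-0.003, v=-0.020, θ=-0.003, ω=0.026
apply F[10]=+0.063 → step 11: x=-0.003, v=-0.019, θ=-0.003, ω=0.024
apply F[11]=+0.079 → step 12: x=-0.003, v=-0.018, θ=-0.002, ω=0.022
apply F[12]=+0.090 → step 13: x=-0.004, v=-0.017, θ=-0.002, ω=0.020
apply F[13]=+0.096 → step 14: x=-0.004, v=-0.016, θ=-0.001, ω=0.018
apply F[14]=+0.099 → step 15: x=-0.004, v=-0.015, θ=-0.001, ω=0.016
apply F[15]=+0.100 → step 16: x=-0.005, v=-0.014, θ=-0.001, ω=0.014
apply F[16]=+0.099 → step 17: x=-0.005, v=-0.013, θ=-0.001, ω=0.013
apply F[17]=+0.096 → step 18: x=-0.005, v=-0.012, θ=-0.000, ω=0.011
apply F[18]=+0.093 → step 19: x=-0.005, v=-0.011, θ=-0.000, ω=0.010
apply F[19]=+0.089 → step 20: x=-0.006, v=-0.010, θ=0.000, ω=0.008
apply F[20]=+0.085 → step 21: x=-0.006, v=-0.009, θ=0.000, ω=0.007
apply F[21]=+0.081 → step 22: x=-0.006, v=-0.008, θ=0.000, ω=0.006
apply F[22]=+0.076 → step 23: x=-0.006, v=-0.007, θ=0.000, ω=0.005
apply F[23]=+0.072 → step 24: x=-0.006, v=-0.007, θ=0.001, ω=0.004
apply F[24]=+0.068 → step 25: x=-0.006, v=-0.006, θ=0.001, ω=0.004
apply F[25]=+0.063 → step 26: x=-0.006, v=-0.005, θ=0.001, ω=0.003
apply F[26]=+0.060 → step 27: x=-0.007, v=-0.005, θ=0.001, ω=0.002
apply F[27]=+0.056 → step 28: x=-0.007, v=-0.004, θ=0.001, ω=0.002
apply F[28]=+0.053 → step 29: x=-0.007, v=-0.004, θ=0.001, ω=0.001
apply F[29]=+0.050 → step 30: x=-0.007, v=-0.003, θ=0.001, ω=0.001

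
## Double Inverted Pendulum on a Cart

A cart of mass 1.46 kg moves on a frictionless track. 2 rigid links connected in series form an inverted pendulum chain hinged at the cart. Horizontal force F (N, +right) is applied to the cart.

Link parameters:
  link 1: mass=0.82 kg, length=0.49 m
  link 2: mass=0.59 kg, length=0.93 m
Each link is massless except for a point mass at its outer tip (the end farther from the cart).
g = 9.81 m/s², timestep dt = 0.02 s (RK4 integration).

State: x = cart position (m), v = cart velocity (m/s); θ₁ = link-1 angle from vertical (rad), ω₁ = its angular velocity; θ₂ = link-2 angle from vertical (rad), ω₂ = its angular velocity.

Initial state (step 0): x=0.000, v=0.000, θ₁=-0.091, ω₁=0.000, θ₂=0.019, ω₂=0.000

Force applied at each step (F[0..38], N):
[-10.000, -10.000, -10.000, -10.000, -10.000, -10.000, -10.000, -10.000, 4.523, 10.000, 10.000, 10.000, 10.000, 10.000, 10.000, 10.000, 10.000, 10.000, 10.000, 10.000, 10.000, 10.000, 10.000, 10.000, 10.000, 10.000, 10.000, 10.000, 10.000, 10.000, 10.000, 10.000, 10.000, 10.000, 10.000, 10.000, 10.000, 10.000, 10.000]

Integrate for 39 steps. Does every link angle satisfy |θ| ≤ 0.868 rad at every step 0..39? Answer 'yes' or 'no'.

apply F[0]=-10.000 → step 1: x=-0.001, v=-0.119, θ₁=-0.089, ω₁=0.173, θ₂=0.019, ω₂=0.041
apply F[1]=-10.000 → step 2: x=-0.005, v=-0.239, θ₁=-0.084, ω₁=0.351, θ₂=0.021, ω₂=0.081
apply F[2]=-10.000 → step 3: x=-0.011, v=-0.361, θ₁=-0.075, ω₁=0.536, θ₂=0.023, ω₂=0.119
apply F[3]=-10.000 → step 4: x=-0.019, v=-0.484, θ₁=-0.063, ω₁=0.733, θ₂=0.025, ω₂=0.153
apply F[4]=-10.000 → step 5: x=-0.030, v=-0.611, θ₁=-0.046, ω₁=0.946, θ₂=0.029, ω₂=0.183
apply F[5]=-10.000 → step 6: x=-0.044, v=-0.741, θ₁=-0.025, ω₁=1.180, θ₂=0.033, ω₂=0.206
apply F[6]=-10.000 → step 7: x=-0.060, v=-0.876, θ₁=0.002, ω₁=1.438, θ₂=0.037, ω₂=0.221
apply F[7]=-10.000 → step 8: x=-0.079, v=-1.016, θ₁=0.033, ω₁=1.725, θ₂=0.041, ω₂=0.228
apply F[8]=+4.523 → step 9: x=-0.099, v=-0.962, θ₁=0.067, ω₁=1.637, θ₂=0.046, ω₂=0.226
apply F[9]=+10.000 → step 10: x=-0.117, v=-0.840, θ₁=0.097, ω₁=1.430, θ₂=0.050, ω₂=0.215
apply F[10]=+10.000 → step 11: x=-0.132, v=-0.723, θ₁=0.124, ω₁=1.254, θ₂=0.055, ω₂=0.194
apply F[11]=+10.000 → step 12: x=-0.146, v=-0.612, θ₁=0.148, ω₁=1.105, θ₂=0.058, ω₂=0.166
apply F[12]=+10.000 → step 13: x=-0.157, v=-0.505, θ₁=0.169, ω₁=0.982, θ₂=0.061, ω₂=0.130
apply F[13]=+10.000 → step 14: x=-0.166, v=-0.402, θ₁=0.187, ω₁=0.880, θ₂=0.063, ω₂=0.087
apply F[14]=+10.000 → step 15: x=-0.173, v=-0.303, θ₁=0.204, ω₁=0.799, θ₂=0.065, ω₂=0.038
apply F[15]=+10.000 → step 16: x=-0.178, v=-0.208, θ₁=0.219, ω₁=0.735, θ₂=0.065, ω₂=-0.017
apply F[16]=+10.000 → step 17: x=-0.181, v=-0.115, θ₁=0.233, ω₁=0.687, θ₂=0.064, ω₂=-0.078
apply F[17]=+10.000 → step 18: x=-0.182, v=-0.024, θ₁=0.247, ω₁=0.655, θ₂=0.062, ω₂=-0.144
apply F[18]=+10.000 → step 19: x=-0.182, v=0.064, θ₁=0.260, ω₁=0.637, θ₂=0.058, ω₂=-0.216
apply F[19]=+10.000 → step 20: x=-0.180, v=0.150, θ₁=0.272, ω₁=0.634, θ₂=0.053, ω₂=-0.294
apply F[20]=+10.000 → step 21: x=-0.176, v=0.234, θ₁=0.285, ω₁=0.643, θ₂=0.046, ω₂=-0.377
apply F[21]=+10.000 → step 22: x=-0.171, v=0.316, θ₁=0.298, ω₁=0.666, θ₂=0.038, ω₂=-0.467
apply F[22]=+10.000 → step 23: x=-0.163, v=0.396, θ₁=0.312, ω₁=0.703, θ₂=0.028, ω₂=-0.564
apply F[23]=+10.000 → step 24: x=-0.155, v=0.476, θ₁=0.326, ω₁=0.752, θ₂=0.015, ω₂=-0.668
apply F[24]=+10.000 → step 25: x=-0.144, v=0.553, θ₁=0.342, ω₁=0.814, θ₂=0.001, ω₂=-0.778
apply F[25]=+10.000 → step 26: x=-0.133, v=0.630, θ₁=0.359, ω₁=0.888, θ₂=-0.016, ω₂=-0.896
apply F[26]=+10.000 → step 27: x=-0.119, v=0.705, θ₁=0.378, ω₁=0.975, θ₂=-0.035, ω₂=-1.022
apply F[27]=+10.000 → step 28: x=-0.104, v=0.780, θ₁=0.398, ω₁=1.071, θ₂=-0.057, ω₂=-1.153
apply F[28]=+10.000 → step 29: x=-0.088, v=0.855, θ₁=0.421, ω₁=1.177, θ₂=-0.081, ω₂=-1.291
apply F[29]=+10.000 → step 30: x=-0.070, v=0.930, θ₁=0.445, ω₁=1.290, θ₂=-0.109, ω₂=-1.435
apply F[30]=+10.000 → step 31: x=-0.051, v=1.005, θ₁=0.472, ω₁=1.408, θ₂=-0.139, ω₂=-1.582
apply F[31]=+10.000 → step 32: x=-0.030, v=1.081, θ₁=0.502, ω₁=1.528, θ₂=-0.172, ω₂=-1.732
apply F[32]=+10.000 → step 33: x=-0.008, v=1.157, θ₁=0.533, ω₁=1.647, θ₂=-0.208, ω₂=-1.883
apply F[33]=+10.000 → step 34: x=0.016, v=1.235, θ₁=0.567, ω₁=1.764, θ₂=-0.247, ω₂=-2.035
apply F[34]=+10.000 → step 35: x=0.042, v=1.315, θ₁=0.604, ω₁=1.875, θ₂=-0.289, ω₂=-2.185
apply F[35]=+10.000 → step 36: x=0.069, v=1.395, θ₁=0.642, ω₁=1.980, θ₂=-0.335, ω₂=-2.334
apply F[36]=+10.000 → step 37: x=0.098, v=1.477, θ₁=0.683, ω₁=2.077, θ₂=-0.383, ω₂=-2.480
apply F[37]=+10.000 → step 38: x=0.128, v=1.560, θ₁=0.725, ω₁=2.165, θ₂=-0.434, ω₂=-2.623
apply F[38]=+10.000 → step 39: x=0.160, v=1.644, θ₁=0.769, ω₁=2.244, θ₂=-0.488, ω₂=-2.764
Max |angle| over trajectory = 0.769 rad; bound = 0.868 → within bound.

Answer: yes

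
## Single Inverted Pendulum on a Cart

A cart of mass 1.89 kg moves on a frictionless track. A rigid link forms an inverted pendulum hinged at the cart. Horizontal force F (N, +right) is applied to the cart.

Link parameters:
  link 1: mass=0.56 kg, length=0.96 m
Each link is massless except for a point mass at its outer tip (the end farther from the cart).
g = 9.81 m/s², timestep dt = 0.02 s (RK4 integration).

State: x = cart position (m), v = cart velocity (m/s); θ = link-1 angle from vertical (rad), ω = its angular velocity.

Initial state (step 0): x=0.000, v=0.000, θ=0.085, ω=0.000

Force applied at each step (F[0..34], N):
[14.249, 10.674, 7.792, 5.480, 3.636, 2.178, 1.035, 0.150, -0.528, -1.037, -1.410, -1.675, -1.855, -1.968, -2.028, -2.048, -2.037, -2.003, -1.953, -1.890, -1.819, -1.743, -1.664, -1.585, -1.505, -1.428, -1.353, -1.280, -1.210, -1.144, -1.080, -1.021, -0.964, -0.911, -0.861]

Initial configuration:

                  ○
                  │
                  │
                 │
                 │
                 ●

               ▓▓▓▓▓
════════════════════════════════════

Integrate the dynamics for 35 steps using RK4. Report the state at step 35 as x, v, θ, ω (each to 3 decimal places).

Answer: x=0.171, v=0.039, θ=-0.024, ω=0.016

Derivation:
apply F[0]=+14.249 → step 1: x=0.001, v=0.146, θ=0.084, ω=-0.134
apply F[1]=+10.674 → step 2: x=0.005, v=0.254, θ=0.080, ω=-0.229
apply F[2]=+7.792 → step 3: x=0.011, v=0.331, θ=0.075, ω=-0.294
apply F[3]=+5.480 → step 4: x=0.018, v=0.385, θ=0.069, ω=-0.336
apply F[4]=+3.636 → step 5: x=0.027, v=0.420, θ=0.062, ω=-0.358
apply F[5]=+2.178 → step 6: x=0.035, v=0.440, θ=0.054, ω=-0.367
apply F[6]=+1.035 → step 7: x=0.044, v=0.448, θ=0.047, ω=-0.365
apply F[7]=+0.150 → step 8: x=0.053, v=0.447, θ=0.040, ω=-0.355
apply F[8]=-0.528 → step 9: x=0.062, v=0.439, θ=0.033, ω=-0.340
apply F[9]=-1.037 → step 10: x=0.070, v=0.426, θ=0.026, ω=-0.321
apply F[10]=-1.410 → step 11: x=0.079, v=0.410, θ=0.020, ω=-0.299
apply F[11]=-1.675 → step 12: x=0.087, v=0.392, θ=0.014, ω=-0.276
apply F[12]=-1.855 → step 13: x=0.094, v=0.371, θ=0.009, ω=-0.252
apply F[13]=-1.968 → step 14: x=0.102, v=0.350, θ=0.004, ω=-0.229
apply F[14]=-2.028 → step 15: x=0.108, v=0.328, θ=-0.000, ω=-0.206
apply F[15]=-2.048 → step 16: x=0.115, v=0.307, θ=-0.004, ω=-0.184
apply F[16]=-2.037 → step 17: x=0.121, v=0.286, θ=-0.007, ω=-0.163
apply F[17]=-2.003 → step 18: x=0.126, v=0.265, θ=-0.011, ω=-0.143
apply F[18]=-1.953 → step 19: x=0.131, v=0.245, θ=-0.013, ω=-0.125
apply F[19]=-1.890 → step 20: x=0.136, v=0.226, θ=-0.016, ω=-0.108
apply F[20]=-1.819 → step 21: x=0.140, v=0.208, θ=-0.018, ω=-0.092
apply F[21]=-1.743 → step 22: x=0.144, v=0.190, θ=-0.019, ω=-0.078
apply F[22]=-1.664 → step 23: x=0.148, v=0.174, θ=-0.021, ω=-0.065
apply F[23]=-1.585 → step 24: x=0.151, v=0.158, θ=-0.022, ω=-0.053
apply F[24]=-1.505 → step 25: x=0.154, v=0.144, θ=-0.023, ω=-0.043
apply F[25]=-1.428 → step 26: x=0.157, v=0.130, θ=-0.024, ω=-0.033
apply F[26]=-1.353 → step 27: x=0.160, v=0.117, θ=-0.024, ω=-0.024
apply F[27]=-1.280 → step 28: x=0.162, v=0.105, θ=-0.025, ω=-0.017
apply F[28]=-1.210 → step 29: x=0.164, v=0.093, θ=-0.025, ω=-0.010
apply F[29]=-1.144 → step 30: x=0.165, v=0.083, θ=-0.025, ω=-0.004
apply F[30]=-1.080 → step 31: x=0.167, v=0.073, θ=-0.025, ω=0.001
apply F[31]=-1.021 → step 32: x=0.168, v=0.063, θ=-0.025, ω=0.006
apply F[32]=-0.964 → step 33: x=0.170, v=0.055, θ=-0.025, ω=0.010
apply F[33]=-0.911 → step 34: x=0.171, v=0.046, θ=-0.025, ω=0.013
apply F[34]=-0.861 → step 35: x=0.171, v=0.039, θ=-0.024, ω=0.016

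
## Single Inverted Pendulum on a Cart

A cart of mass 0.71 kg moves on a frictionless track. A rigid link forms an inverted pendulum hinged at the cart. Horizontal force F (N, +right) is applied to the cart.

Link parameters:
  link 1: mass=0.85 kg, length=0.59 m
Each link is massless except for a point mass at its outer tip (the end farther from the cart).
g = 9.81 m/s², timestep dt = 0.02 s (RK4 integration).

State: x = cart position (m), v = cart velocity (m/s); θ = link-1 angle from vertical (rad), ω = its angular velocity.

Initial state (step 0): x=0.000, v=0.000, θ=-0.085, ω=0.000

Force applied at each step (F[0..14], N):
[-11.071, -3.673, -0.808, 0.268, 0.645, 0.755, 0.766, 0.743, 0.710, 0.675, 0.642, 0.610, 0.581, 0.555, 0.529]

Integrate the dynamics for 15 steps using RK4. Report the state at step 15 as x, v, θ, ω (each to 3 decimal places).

apply F[0]=-11.071 → step 1: x=-0.003, v=-0.290, θ=-0.080, ω=0.462
apply F[1]=-3.673 → step 2: x=-0.010, v=-0.376, θ=-0.070, ω=0.582
apply F[2]=-0.808 → step 3: x=-0.017, v=-0.384, θ=-0.058, ω=0.574
apply F[3]=+0.268 → step 4: x=-0.025, v=-0.364, θ=-0.047, ω=0.523
apply F[4]=+0.645 → step 5: x=-0.032, v=-0.336, θ=-0.038, ω=0.462
apply F[5]=+0.755 → step 6: x=-0.038, v=-0.307, θ=-0.029, ω=0.402
apply F[6]=+0.766 → step 7: x=-0.044, v=-0.280, θ=-0.022, ω=0.347
apply F[7]=+0.743 → step 8: x=-0.049, v=-0.254, θ=-0.015, ω=0.298
apply F[8]=+0.710 → step 9: x=-0.054, v=-0.232, θ=-0.010, ω=0.255
apply F[9]=+0.675 → step 10: x=-0.059, v=-0.211, θ=-0.005, ω=0.218
apply F[10]=+0.642 → step 11: x=-0.063, v=-0.192, θ=-0.001, ω=0.185
apply F[11]=+0.610 → step 12: x=-0.066, v=-0.175, θ=0.003, ω=0.157
apply F[12]=+0.581 → step 13: x=-0.070, v=-0.160, θ=0.005, ω=0.132
apply F[13]=+0.555 → step 14: x=-0.073, v=-0.146, θ=0.008, ω=0.110
apply F[14]=+0.529 → step 15: x=-0.075, v=-0.133, θ=0.010, ω=0.091

Answer: x=-0.075, v=-0.133, θ=0.010, ω=0.091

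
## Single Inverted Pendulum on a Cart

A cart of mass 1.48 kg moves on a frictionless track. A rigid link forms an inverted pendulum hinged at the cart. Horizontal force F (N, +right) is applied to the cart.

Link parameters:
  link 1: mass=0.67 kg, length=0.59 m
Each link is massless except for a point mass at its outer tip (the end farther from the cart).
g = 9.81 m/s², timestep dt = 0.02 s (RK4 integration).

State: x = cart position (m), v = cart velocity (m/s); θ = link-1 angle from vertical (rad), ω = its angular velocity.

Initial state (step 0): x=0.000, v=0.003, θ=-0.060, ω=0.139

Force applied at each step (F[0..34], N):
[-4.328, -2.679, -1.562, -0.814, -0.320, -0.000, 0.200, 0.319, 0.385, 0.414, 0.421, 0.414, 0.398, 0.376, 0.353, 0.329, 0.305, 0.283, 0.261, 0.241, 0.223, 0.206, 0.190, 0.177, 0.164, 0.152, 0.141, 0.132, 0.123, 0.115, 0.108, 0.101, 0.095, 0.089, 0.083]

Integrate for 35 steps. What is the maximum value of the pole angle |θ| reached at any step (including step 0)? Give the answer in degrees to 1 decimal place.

Answer: 3.4°

Derivation:
apply F[0]=-4.328 → step 1: x=-0.000, v=-0.050, θ=-0.057, ω=0.210
apply F[1]=-2.679 → step 2: x=-0.002, v=-0.082, θ=-0.052, ω=0.245
apply F[2]=-1.562 → step 3: x=-0.004, v=-0.098, θ=-0.047, ω=0.257
apply F[3]=-0.814 → step 4: x=-0.006, v=-0.105, θ=-0.042, ω=0.254
apply F[4]=-0.320 → step 5: x=-0.008, v=-0.106, θ=-0.037, ω=0.242
apply F[5]=-0.000 → step 6: x=-0.010, v=-0.103, θ=-0.032, ω=0.225
apply F[6]=+0.200 → step 7: x=-0.012, v=-0.098, θ=-0.028, ω=0.206
apply F[7]=+0.319 → step 8: x=-0.014, v=-0.091, θ=-0.024, ω=0.187
apply F[8]=+0.385 → step 9: x=-0.015, v=-0.084, θ=-0.020, ω=0.167
apply F[9]=+0.414 → step 10: x=-0.017, v=-0.077, θ=-0.017, ω=0.148
apply F[10]=+0.421 → step 11: x=-0.019, v=-0.070, θ=-0.015, ω=0.131
apply F[11]=+0.414 → step 12: x=-0.020, v=-0.063, θ=-0.012, ω=0.115
apply F[12]=+0.398 → step 13: x=-0.021, v=-0.057, θ=-0.010, ω=0.101
apply F[13]=+0.376 → step 14: x=-0.022, v=-0.051, θ=-0.008, ω=0.088
apply F[14]=+0.353 → step 15: x=-0.023, v=-0.045, θ=-0.006, ω=0.076
apply F[15]=+0.329 → step 16: x=-0.024, v=-0.040, θ=-0.005, ω=0.066
apply F[16]=+0.305 → step 17: x=-0.025, v=-0.036, θ=-0.004, ω=0.057
apply F[17]=+0.283 → step 18: x=-0.025, v=-0.032, θ=-0.003, ω=0.049
apply F[18]=+0.261 → step 19: x=-0.026, v=-0.028, θ=-0.002, ω=0.042
apply F[19]=+0.241 → step 20: x=-0.027, v=-0.025, θ=-0.001, ω=0.036
apply F[20]=+0.223 → step 21: x=-0.027, v=-0.022, θ=-0.000, ω=0.030
apply F[21]=+0.206 → step 22: x=-0.027, v=-0.019, θ=0.000, ω=0.026
apply F[22]=+0.190 → step 23: x=-0.028, v=-0.016, θ=0.001, ω=0.022
apply F[23]=+0.177 → step 24: x=-0.028, v=-0.014, θ=0.001, ω=0.018
apply F[24]=+0.164 → step 25: x=-0.028, v=-0.012, θ=0.001, ω=0.015
apply F[25]=+0.152 → step 26: x=-0.029, v=-0.010, θ=0.002, ω=0.012
apply F[26]=+0.141 → step 27: x=-0.029, v=-0.008, θ=0.002, ω=0.010
apply F[27]=+0.132 → step 28: x=-0.029, v=-0.007, θ=0.002, ω=0.008
apply F[28]=+0.123 → step 29: x=-0.029, v=-0.005, θ=0.002, ω=0.006
apply F[29]=+0.115 → step 30: x=-0.029, v=-0.004, θ=0.002, ω=0.004
apply F[30]=+0.108 → step 31: x=-0.029, v=-0.002, θ=0.002, ω=0.003
apply F[31]=+0.101 → step 32: x=-0.029, v=-0.001, θ=0.002, ω=0.002
apply F[32]=+0.095 → step 33: x=-0.029, v=-0.000, θ=0.002, ω=0.001
apply F[33]=+0.089 → step 34: x=-0.029, v=0.001, θ=0.003, ω=0.000
apply F[34]=+0.083 → step 35: x=-0.029, v=0.002, θ=0.002, ω=-0.001
Max |angle| over trajectory = 0.060 rad = 3.4°.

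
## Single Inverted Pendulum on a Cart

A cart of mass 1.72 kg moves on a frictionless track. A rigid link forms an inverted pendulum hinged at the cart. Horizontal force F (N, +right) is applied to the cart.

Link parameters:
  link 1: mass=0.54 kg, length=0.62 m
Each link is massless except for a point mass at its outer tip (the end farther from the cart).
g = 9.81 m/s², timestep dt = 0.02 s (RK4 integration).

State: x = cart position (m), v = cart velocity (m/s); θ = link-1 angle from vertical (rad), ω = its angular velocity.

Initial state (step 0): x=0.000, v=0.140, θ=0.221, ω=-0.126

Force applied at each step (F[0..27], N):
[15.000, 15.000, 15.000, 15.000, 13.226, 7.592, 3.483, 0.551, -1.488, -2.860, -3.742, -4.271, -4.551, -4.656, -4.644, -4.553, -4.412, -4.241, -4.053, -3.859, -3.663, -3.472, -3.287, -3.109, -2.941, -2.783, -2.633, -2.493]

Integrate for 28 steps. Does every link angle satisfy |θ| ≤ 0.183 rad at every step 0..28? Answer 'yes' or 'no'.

apply F[0]=+15.000 → step 1: x=0.004, v=0.299, θ=0.217, ω=-0.308
apply F[1]=+15.000 → step 2: x=0.012, v=0.459, θ=0.209, ω=-0.492
apply F[2]=+15.000 → step 3: x=0.023, v=0.619, θ=0.197, ω=-0.682
apply F[3]=+15.000 → step 4: x=0.037, v=0.781, θ=0.181, ω=-0.878
apply F[4]=+13.226 → step 5: x=0.054, v=0.923, θ=0.162, ω=-1.051
apply F[5]=+7.592 → step 6: x=0.073, v=1.003, θ=0.140, ω=-1.130
apply F[6]=+3.483 → step 7: x=0.093, v=1.036, θ=0.118, ω=-1.142
apply F[7]=+0.551 → step 8: x=0.114, v=1.036, θ=0.095, ω=-1.109
apply F[8]=-1.488 → step 9: x=0.135, v=1.014, θ=0.074, ω=-1.047
apply F[9]=-2.860 → step 10: x=0.155, v=0.977, θ=0.053, ω=-0.968
apply F[10]=-3.742 → step 11: x=0.174, v=0.931, θ=0.035, ω=-0.880
apply F[11]=-4.271 → step 12: x=0.192, v=0.880, θ=0.018, ω=-0.789
apply F[12]=-4.551 → step 13: x=0.209, v=0.827, θ=0.003, ω=-0.699
apply F[13]=-4.656 → step 14: x=0.225, v=0.773, θ=-0.010, ω=-0.613
apply F[14]=-4.644 → step 15: x=0.240, v=0.720, θ=-0.021, ω=-0.532
apply F[15]=-4.553 → step 16: x=0.254, v=0.668, θ=-0.031, ω=-0.458
apply F[16]=-4.412 → step 17: x=0.266, v=0.619, θ=-0.040, ω=-0.390
apply F[17]=-4.241 → step 18: x=0.278, v=0.572, θ=-0.047, ω=-0.328
apply F[18]=-4.053 → step 19: x=0.289, v=0.528, θ=-0.053, ω=-0.273
apply F[19]=-3.859 → step 20: x=0.300, v=0.487, θ=-0.058, ω=-0.224
apply F[20]=-3.663 → step 21: x=0.309, v=0.448, θ=-0.062, ω=-0.180
apply F[21]=-3.472 → step 22: x=0.317, v=0.412, θ=-0.065, ω=-0.141
apply F[22]=-3.287 → step 23: x=0.325, v=0.378, θ=-0.067, ω=-0.108
apply F[23]=-3.109 → step 24: x=0.333, v=0.346, θ=-0.069, ω=-0.078
apply F[24]=-2.941 → step 25: x=0.339, v=0.316, θ=-0.071, ω=-0.052
apply F[25]=-2.783 → step 26: x=0.345, v=0.288, θ=-0.071, ω=-0.029
apply F[26]=-2.633 → step 27: x=0.351, v=0.262, θ=-0.072, ω=-0.010
apply F[27]=-2.493 → step 28: x=0.356, v=0.237, θ=-0.072, ω=0.007
Max |angle| over trajectory = 0.221 rad; bound = 0.183 → exceeded.

Answer: no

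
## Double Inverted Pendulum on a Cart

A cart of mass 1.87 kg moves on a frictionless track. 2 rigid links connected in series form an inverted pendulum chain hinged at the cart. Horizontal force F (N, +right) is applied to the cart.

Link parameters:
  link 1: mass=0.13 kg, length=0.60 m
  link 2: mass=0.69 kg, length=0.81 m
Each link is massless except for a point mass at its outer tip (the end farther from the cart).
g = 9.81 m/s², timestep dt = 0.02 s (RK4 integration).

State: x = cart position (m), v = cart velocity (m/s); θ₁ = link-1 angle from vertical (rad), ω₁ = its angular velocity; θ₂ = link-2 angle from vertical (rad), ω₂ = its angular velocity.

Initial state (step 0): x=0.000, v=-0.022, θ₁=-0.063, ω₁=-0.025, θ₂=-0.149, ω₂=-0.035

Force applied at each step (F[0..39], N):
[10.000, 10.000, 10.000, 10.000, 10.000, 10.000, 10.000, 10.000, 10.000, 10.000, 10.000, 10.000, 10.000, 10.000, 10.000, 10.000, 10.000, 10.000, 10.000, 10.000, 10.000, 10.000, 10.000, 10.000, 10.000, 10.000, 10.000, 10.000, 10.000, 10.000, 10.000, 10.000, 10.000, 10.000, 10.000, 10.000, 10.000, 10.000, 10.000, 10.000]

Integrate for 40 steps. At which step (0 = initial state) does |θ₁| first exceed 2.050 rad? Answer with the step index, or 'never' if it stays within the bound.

Answer: never

Derivation:
apply F[0]=+10.000 → step 1: x=0.001, v=0.090, θ₁=-0.064, ω₁=-0.094, θ₂=-0.151, ω₂=-0.157
apply F[1]=+10.000 → step 2: x=0.004, v=0.202, θ₁=-0.067, ω₁=-0.163, θ₂=-0.155, ω₂=-0.279
apply F[2]=+10.000 → step 3: x=0.009, v=0.314, θ₁=-0.071, ω₁=-0.232, θ₂=-0.162, ω₂=-0.404
apply F[3]=+10.000 → step 4: x=0.016, v=0.427, θ₁=-0.076, ω₁=-0.299, θ₂=-0.171, ω₂=-0.531
apply F[4]=+10.000 → step 5: x=0.026, v=0.540, θ₁=-0.083, ω₁=-0.366, θ₂=-0.183, ω₂=-0.662
apply F[5]=+10.000 → step 6: x=0.038, v=0.653, θ₁=-0.091, ω₁=-0.431, θ₂=-0.198, ω₂=-0.797
apply F[6]=+10.000 → step 7: x=0.052, v=0.767, θ₁=-0.100, ω₁=-0.495, θ₂=-0.215, ω₂=-0.936
apply F[7]=+10.000 → step 8: x=0.068, v=0.881, θ₁=-0.110, ω₁=-0.559, θ₂=-0.235, ω₂=-1.080
apply F[8]=+10.000 → step 9: x=0.087, v=0.995, θ₁=-0.122, ω₁=-0.624, θ₂=-0.259, ω₂=-1.228
apply F[9]=+10.000 → step 10: x=0.108, v=1.110, θ₁=-0.135, ω₁=-0.690, θ₂=-0.285, ω₂=-1.380
apply F[10]=+10.000 → step 11: x=0.132, v=1.225, θ₁=-0.150, ω₁=-0.762, θ₂=-0.314, ω₂=-1.533
apply F[11]=+10.000 → step 12: x=0.157, v=1.340, θ₁=-0.166, ω₁=-0.841, θ₂=-0.346, ω₂=-1.687
apply F[12]=+10.000 → step 13: x=0.185, v=1.455, θ₁=-0.184, ω₁=-0.931, θ₂=-0.381, ω₂=-1.837
apply F[13]=+10.000 → step 14: x=0.215, v=1.569, θ₁=-0.203, ω₁=-1.038, θ₂=-0.419, ω₂=-1.981
apply F[14]=+10.000 → step 15: x=0.248, v=1.683, θ₁=-0.225, ω₁=-1.167, θ₂=-0.460, ω₂=-2.114
apply F[15]=+10.000 → step 16: x=0.283, v=1.797, θ₁=-0.250, ω₁=-1.323, θ₂=-0.504, ω₂=-2.233
apply F[16]=+10.000 → step 17: x=0.320, v=1.909, θ₁=-0.278, ω₁=-1.510, θ₂=-0.550, ω₂=-2.333
apply F[17]=+10.000 → step 18: x=0.359, v=2.021, θ₁=-0.311, ω₁=-1.735, θ₂=-0.597, ω₂=-2.410
apply F[18]=+10.000 → step 19: x=0.401, v=2.131, θ₁=-0.348, ω₁=-2.000, θ₂=-0.646, ω₂=-2.458
apply F[19]=+10.000 → step 20: x=0.444, v=2.239, θ₁=-0.391, ω₁=-2.312, θ₂=-0.695, ω₂=-2.472
apply F[20]=+10.000 → step 21: x=0.490, v=2.344, θ₁=-0.441, ω₁=-2.673, θ₂=-0.744, ω₂=-2.447
apply F[21]=+10.000 → step 22: x=0.538, v=2.444, θ₁=-0.498, ω₁=-3.087, θ₂=-0.793, ω₂=-2.375
apply F[22]=+10.000 → step 23: x=0.588, v=2.538, θ₁=-0.565, ω₁=-3.559, θ₂=-0.839, ω₂=-2.250
apply F[23]=+10.000 → step 24: x=0.640, v=2.623, θ₁=-0.641, ω₁=-4.086, θ₂=-0.882, ω₂=-2.069
apply F[24]=+10.000 → step 25: x=0.693, v=2.691, θ₁=-0.729, ω₁=-4.656, θ₂=-0.921, ω₂=-1.838
apply F[25]=+10.000 → step 26: x=0.747, v=2.737, θ₁=-0.827, ω₁=-5.227, θ₂=-0.956, ω₂=-1.592
apply F[26]=+10.000 → step 27: x=0.802, v=2.754, θ₁=-0.937, ω₁=-5.707, θ₂=-0.985, ω₂=-1.410
apply F[27]=+10.000 → step 28: x=0.857, v=2.742, θ₁=-1.054, ω₁=-5.981, θ₂=-1.013, ω₂=-1.401
apply F[28]=+10.000 → step 29: x=0.912, v=2.716, θ₁=-1.174, ω₁=-5.993, θ₂=-1.043, ω₂=-1.629
apply F[29]=+10.000 → step 30: x=0.966, v=2.689, θ₁=-1.293, ω₁=-5.791, θ₂=-1.080, ω₂=-2.061
apply F[30]=+10.000 → step 31: x=1.019, v=2.670, θ₁=-1.405, ω₁=-5.452, θ₂=-1.126, ω₂=-2.624
apply F[31]=+10.000 → step 32: x=1.072, v=2.656, θ₁=-1.510, ω₁=-5.018, θ₂=-1.185, ω₂=-3.267
apply F[32]=+10.000 → step 33: x=1.125, v=2.645, θ₁=-1.605, ω₁=-4.499, θ₂=-1.257, ω₂=-3.964
apply F[33]=+10.000 → step 34: x=1.178, v=2.630, θ₁=-1.689, ω₁=-3.886, θ₂=-1.344, ω₂=-4.708
apply F[34]=+10.000 → step 35: x=1.231, v=2.601, θ₁=-1.760, ω₁=-3.173, θ₂=-1.446, ω₂=-5.501
apply F[35]=+10.000 → step 36: x=1.282, v=2.545, θ₁=-1.816, ω₁=-2.384, θ₂=-1.564, ω₂=-6.332
apply F[36]=+10.000 → step 37: x=1.332, v=2.442, θ₁=-1.856, ω₁=-1.664, θ₂=-1.699, ω₂=-7.116
apply F[37]=+10.000 → step 38: x=1.379, v=2.282, θ₁=-1.885, ω₁=-1.393, θ₂=-1.847, ω₂=-7.596
apply F[38]=+10.000 → step 39: x=1.423, v=2.099, θ₁=-1.917, ω₁=-1.970, θ₂=-1.999, ω₂=-7.472
apply F[39]=+10.000 → step 40: x=1.464, v=1.943, θ₁=-1.969, ω₁=-3.250, θ₂=-2.142, ω₂=-6.824
max |θ₁| = 1.969 ≤ 2.050 over all 41 states.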